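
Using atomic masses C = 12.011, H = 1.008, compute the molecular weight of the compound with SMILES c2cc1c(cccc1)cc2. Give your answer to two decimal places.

Molecular formula: C10H8.
M = 10×12.011 + 8×1.008 = 128.17 g/mol.

128.17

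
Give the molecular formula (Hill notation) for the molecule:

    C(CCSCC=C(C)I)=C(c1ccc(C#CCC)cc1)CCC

Heavy atoms from the SMILES: 21 C, 1 I, 1 S.
Implicit hydrogens by atom environment:
  6 × C: 2 H each → 12
  4 × C (aromatic): 1 H each → 4
  4 × C: no H
  3 × C: 3 H each → 9
  2 × C: 1 H each → 2
  2 × C (aromatic): no H
  1 × I: no H
  1 × S: no H
  Total hydrogens = 27.
Molecular formula: C21H27IS

C21H27IS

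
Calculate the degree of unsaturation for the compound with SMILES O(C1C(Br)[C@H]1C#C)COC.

3

Molecular formula from the SMILES: C7H9BrO2.
DoU = (2C + 2 + N − H − X)/2 = (2·7 + 2 + 0 − 9 − 1)/2 = 6/2 = 3.
(Structurally: 1 ring(s) + 2 π bond(s) = 3.)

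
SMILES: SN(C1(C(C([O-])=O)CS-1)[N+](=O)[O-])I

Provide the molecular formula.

C4H4IN2O4S2-

Heavy atoms from the SMILES: 4 C, 1 I, 2 N, 4 O, 2 S.
Implicit hydrogens by atom environment:
  2 × C: no H
  2 × O: no H
  2 × O (charge -1): no H
  1 × C: 2 H
  1 × C: 1 H
  1 × I: no H
  1 × N: no H
  1 × N (charge +1): no H
  1 × S: 1 H
  1 × S: no H
  Total hydrogens = 4.
Net charge -1.
Molecular formula: C4H4IN2O4S2-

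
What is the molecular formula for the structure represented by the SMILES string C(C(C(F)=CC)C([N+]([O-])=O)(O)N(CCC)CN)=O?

Heavy atoms from the SMILES: 10 C, 1 F, 3 N, 4 O.
Implicit hydrogens by atom environment:
  3 × C: 2 H each → 6
  3 × C: 1 H each → 3
  2 × C: 3 H each → 6
  2 × C: no H
  2 × O: no H
  1 × F: no H
  1 × N: 2 H
  1 × N: no H
  1 × N (charge +1): no H
  1 × O: 1 H
  1 × O (charge -1): no H
  Total hydrogens = 18.
Molecular formula: C10H18FN3O4

C10H18FN3O4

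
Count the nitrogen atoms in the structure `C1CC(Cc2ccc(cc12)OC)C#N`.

1

The symbol for nitrogen appears 1 time in the SMILES.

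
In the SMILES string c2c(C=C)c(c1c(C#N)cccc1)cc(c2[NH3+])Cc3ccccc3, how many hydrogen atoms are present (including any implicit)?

19

Hydrogens are implicit in SMILES; fill each atom to its normal valence:
  11 × C (aromatic): 1 H each → 11
  7 × C (aromatic): no H
  2 × C: 2 H each → 4
  1 × C: 1 H
  1 × C: no H
  1 × N (charge +1): 3 H
  1 × N: no H
  Total hydrogens = 19.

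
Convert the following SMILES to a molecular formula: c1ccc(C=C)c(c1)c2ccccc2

Heavy atoms from the SMILES: 14 C.
Implicit hydrogens by atom environment:
  9 × C (aromatic): 1 H each → 9
  3 × C (aromatic): no H
  1 × C: 2 H
  1 × C: 1 H
  Total hydrogens = 12.
Molecular formula: C14H12

C14H12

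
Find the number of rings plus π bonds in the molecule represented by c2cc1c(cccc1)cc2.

Molecular formula from the SMILES: C10H8.
DoU = (2C + 2 + N − H − X)/2 = (2·10 + 2 + 0 − 8 − 0)/2 = 14/2 = 7.
(Structurally: 2 ring(s) + 5 π bond(s) = 7.)

7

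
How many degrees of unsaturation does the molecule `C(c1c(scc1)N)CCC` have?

Molecular formula from the SMILES: C8H13NS.
DoU = (2C + 2 + N − H − X)/2 = (2·8 + 2 + 1 − 13 − 0)/2 = 6/2 = 3.
(Structurally: 1 ring(s) + 2 π bond(s) = 3.)

3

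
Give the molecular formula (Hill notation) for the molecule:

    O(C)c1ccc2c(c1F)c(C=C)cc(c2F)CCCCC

Heavy atoms from the SMILES: 18 C, 2 F, 1 O.
Implicit hydrogens by atom environment:
  7 × C (aromatic): no H
  5 × C: 2 H each → 10
  3 × C (aromatic): 1 H each → 3
  2 × C: 3 H each → 6
  2 × F: no H
  1 × C: 1 H
  1 × O: no H
  Total hydrogens = 20.
Molecular formula: C18H20F2O

C18H20F2O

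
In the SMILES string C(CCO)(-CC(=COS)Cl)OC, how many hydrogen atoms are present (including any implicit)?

13

Hydrogens are implicit in SMILES; fill each atom to its normal valence:
  3 × C: 2 H each → 6
  2 × C: 1 H each → 2
  2 × O: no H
  1 × C: 3 H
  1 × C: no H
  1 × Cl: no H
  1 × O: 1 H
  1 × S: 1 H
  Total hydrogens = 13.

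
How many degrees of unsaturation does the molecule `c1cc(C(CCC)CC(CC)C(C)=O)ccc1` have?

5

Molecular formula from the SMILES: C16H24O.
DoU = (2C + 2 + N − H − X)/2 = (2·16 + 2 + 0 − 24 − 0)/2 = 10/2 = 5.
(Structurally: 1 ring(s) + 4 π bond(s) = 5.)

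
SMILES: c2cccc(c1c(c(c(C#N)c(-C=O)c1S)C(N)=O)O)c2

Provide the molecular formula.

C15H10N2O3S

Heavy atoms from the SMILES: 15 C, 2 N, 3 O, 1 S.
Implicit hydrogens by atom environment:
  7 × C (aromatic): no H
  5 × C (aromatic): 1 H each → 5
  2 × C: no H
  2 × O: no H
  1 × C: 1 H
  1 × N: 2 H
  1 × N: no H
  1 × O: 1 H
  1 × S: 1 H
  Total hydrogens = 10.
Molecular formula: C15H10N2O3S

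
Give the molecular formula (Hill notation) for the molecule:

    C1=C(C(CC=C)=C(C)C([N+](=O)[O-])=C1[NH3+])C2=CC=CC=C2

Heavy atoms from the SMILES: 16 C, 2 N, 2 O.
Implicit hydrogens by atom environment:
  6 × C (aromatic): 1 H each → 6
  6 × C (aromatic): no H
  2 × C: 2 H each → 4
  1 × C: 3 H
  1 × C: 1 H
  1 × N (charge +1): 3 H
  1 × N (charge +1): no H
  1 × O: no H
  1 × O (charge -1): no H
  Total hydrogens = 17.
Net charge +1.
Molecular formula: C16H17N2O2+

C16H17N2O2+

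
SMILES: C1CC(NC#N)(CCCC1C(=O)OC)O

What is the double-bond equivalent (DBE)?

4

Molecular formula from the SMILES: C10H16N2O3.
DoU = (2C + 2 + N − H − X)/2 = (2·10 + 2 + 2 − 16 − 0)/2 = 8/2 = 4.
(Structurally: 1 ring(s) + 3 π bond(s) = 4.)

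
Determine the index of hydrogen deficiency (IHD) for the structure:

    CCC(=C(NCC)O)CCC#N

Molecular formula from the SMILES: C9H16N2O.
DoU = (2C + 2 + N − H − X)/2 = (2·9 + 2 + 2 − 16 − 0)/2 = 6/2 = 3.
(Structurally: 0 ring(s) + 3 π bond(s) = 3.)

3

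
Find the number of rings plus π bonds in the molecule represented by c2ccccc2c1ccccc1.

Molecular formula from the SMILES: C12H10.
DoU = (2C + 2 + N − H − X)/2 = (2·12 + 2 + 0 − 10 − 0)/2 = 16/2 = 8.
(Structurally: 2 ring(s) + 6 π bond(s) = 8.)

8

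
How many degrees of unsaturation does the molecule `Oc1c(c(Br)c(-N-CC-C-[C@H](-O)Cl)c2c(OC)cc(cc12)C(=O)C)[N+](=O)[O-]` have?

Molecular formula from the SMILES: C17H18BrClN2O6.
DoU = (2C + 2 + N − H − X)/2 = (2·17 + 2 + 2 − 18 − 2)/2 = 18/2 = 9.
(Structurally: 2 ring(s) + 7 π bond(s) = 9.)

9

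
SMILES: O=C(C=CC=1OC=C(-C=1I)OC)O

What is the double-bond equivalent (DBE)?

Molecular formula from the SMILES: C8H7IO4.
DoU = (2C + 2 + N − H − X)/2 = (2·8 + 2 + 0 − 7 − 1)/2 = 10/2 = 5.
(Structurally: 1 ring(s) + 4 π bond(s) = 5.)

5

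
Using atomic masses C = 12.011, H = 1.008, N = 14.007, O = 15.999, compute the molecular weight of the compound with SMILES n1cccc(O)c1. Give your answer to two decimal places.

95.10

Molecular formula: C5H5NO.
M = 5×12.011 + 5×1.008 + 1×14.007 + 1×15.999 = 95.10 g/mol.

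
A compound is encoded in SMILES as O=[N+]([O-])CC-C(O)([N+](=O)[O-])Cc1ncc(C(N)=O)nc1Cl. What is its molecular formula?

Heavy atoms from the SMILES: 9 C, 1 Cl, 5 N, 6 O.
Implicit hydrogens by atom environment:
  3 × C: 2 H each → 6
  3 × C (aromatic): no H
  3 × O: no H
  2 × C: no H
  2 × N (aromatic): no H
  2 × N (charge +1): no H
  2 × O (charge -1): no H
  1 × C (aromatic): 1 H
  1 × Cl: no H
  1 × N: 2 H
  1 × O: 1 H
  Total hydrogens = 10.
Molecular formula: C9H10ClN5O6

C9H10ClN5O6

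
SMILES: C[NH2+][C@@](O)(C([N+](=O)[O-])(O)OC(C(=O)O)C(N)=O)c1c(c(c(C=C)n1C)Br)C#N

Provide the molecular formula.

Heavy atoms from the SMILES: 1 Br, 14 C, 5 N, 8 O.
Implicit hydrogens by atom environment:
  5 × C: no H
  4 × C (aromatic): no H
  4 × O: no H
  3 × O: 1 H each → 3
  2 × C: 3 H each → 6
  2 × C: 1 H each → 2
  1 × Br: no H
  1 × C: 2 H
  1 × N (charge +1): 2 H
  1 × N: 2 H
  1 × N (aromatic): no H
  1 × N: no H
  1 × N (charge +1): no H
  1 × O (charge -1): no H
  Total hydrogens = 17.
Net charge +1.
Molecular formula: C14H17BrN5O8+

C14H17BrN5O8+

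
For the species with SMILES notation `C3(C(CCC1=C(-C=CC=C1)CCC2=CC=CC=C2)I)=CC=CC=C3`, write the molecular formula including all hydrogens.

C23H23I

Heavy atoms from the SMILES: 23 C, 1 I.
Implicit hydrogens by atom environment:
  14 × C (aromatic): 1 H each → 14
  4 × C: 2 H each → 8
  4 × C (aromatic): no H
  1 × C: 1 H
  1 × I: no H
  Total hydrogens = 23.
Molecular formula: C23H23I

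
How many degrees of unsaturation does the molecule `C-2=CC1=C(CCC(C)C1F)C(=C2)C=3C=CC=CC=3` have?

9

Molecular formula from the SMILES: C17H17F.
DoU = (2C + 2 + N − H − X)/2 = (2·17 + 2 + 0 − 17 − 1)/2 = 18/2 = 9.
(Structurally: 3 ring(s) + 6 π bond(s) = 9.)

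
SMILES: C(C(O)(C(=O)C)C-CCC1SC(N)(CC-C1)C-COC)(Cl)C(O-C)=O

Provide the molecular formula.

C17H30ClNO5S

Heavy atoms from the SMILES: 17 C, 1 Cl, 1 N, 5 O, 1 S.
Implicit hydrogens by atom environment:
  8 × C: 2 H each → 16
  4 × C: no H
  4 × O: no H
  3 × C: 3 H each → 9
  2 × C: 1 H each → 2
  1 × Cl: no H
  1 × N: 2 H
  1 × O: 1 H
  1 × S: no H
  Total hydrogens = 30.
Molecular formula: C17H30ClNO5S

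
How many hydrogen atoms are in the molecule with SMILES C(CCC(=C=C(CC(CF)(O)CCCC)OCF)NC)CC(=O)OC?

31

Hydrogens are implicit in SMILES; fill each atom to its normal valence:
  10 × C: 2 H each → 20
  5 × C: no H
  3 × C: 3 H each → 9
  3 × O: no H
  2 × F: no H
  1 × N: 1 H
  1 × O: 1 H
  Total hydrogens = 31.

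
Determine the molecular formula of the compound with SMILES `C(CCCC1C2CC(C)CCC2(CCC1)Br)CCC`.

C18H33Br

Heavy atoms from the SMILES: 1 Br, 18 C.
Implicit hydrogens by atom environment:
  12 × C: 2 H each → 24
  3 × C: 1 H each → 3
  2 × C: 3 H each → 6
  1 × Br: no H
  1 × C: no H
  Total hydrogens = 33.
Molecular formula: C18H33Br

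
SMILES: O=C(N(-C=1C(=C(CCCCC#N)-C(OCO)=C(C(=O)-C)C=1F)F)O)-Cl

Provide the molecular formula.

Heavy atoms from the SMILES: 15 C, 1 Cl, 2 F, 2 N, 5 O.
Implicit hydrogens by atom environment:
  6 × C (aromatic): no H
  5 × C: 2 H each → 10
  3 × C: no H
  3 × O: no H
  2 × F: no H
  2 × N: no H
  2 × O: 1 H each → 2
  1 × C: 3 H
  1 × Cl: no H
  Total hydrogens = 15.
Molecular formula: C15H15ClF2N2O5

C15H15ClF2N2O5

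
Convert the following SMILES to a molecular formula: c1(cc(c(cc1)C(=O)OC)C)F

C9H9FO2

Heavy atoms from the SMILES: 9 C, 1 F, 2 O.
Implicit hydrogens by atom environment:
  3 × C (aromatic): 1 H each → 3
  3 × C (aromatic): no H
  2 × C: 3 H each → 6
  2 × O: no H
  1 × C: no H
  1 × F: no H
  Total hydrogens = 9.
Molecular formula: C9H9FO2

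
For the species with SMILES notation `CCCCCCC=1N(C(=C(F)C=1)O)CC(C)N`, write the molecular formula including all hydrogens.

C13H23FN2O

Heavy atoms from the SMILES: 13 C, 1 F, 2 N, 1 O.
Implicit hydrogens by atom environment:
  6 × C: 2 H each → 12
  3 × C (aromatic): no H
  2 × C: 3 H each → 6
  1 × C (aromatic): 1 H
  1 × C: 1 H
  1 × F: no H
  1 × N: 2 H
  1 × N (aromatic): no H
  1 × O: 1 H
  Total hydrogens = 23.
Molecular formula: C13H23FN2O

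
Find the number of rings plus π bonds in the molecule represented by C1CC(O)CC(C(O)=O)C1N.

2

Molecular formula from the SMILES: C7H13NO3.
DoU = (2C + 2 + N − H − X)/2 = (2·7 + 2 + 1 − 13 − 0)/2 = 4/2 = 2.
(Structurally: 1 ring(s) + 1 π bond(s) = 2.)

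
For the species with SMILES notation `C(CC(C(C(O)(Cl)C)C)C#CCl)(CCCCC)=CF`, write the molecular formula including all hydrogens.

C15H23Cl2FO

Heavy atoms from the SMILES: 15 C, 2 Cl, 1 F, 1 O.
Implicit hydrogens by atom environment:
  5 × C: 2 H each → 10
  4 × C: no H
  3 × C: 3 H each → 9
  3 × C: 1 H each → 3
  2 × Cl: no H
  1 × F: no H
  1 × O: 1 H
  Total hydrogens = 23.
Molecular formula: C15H23Cl2FO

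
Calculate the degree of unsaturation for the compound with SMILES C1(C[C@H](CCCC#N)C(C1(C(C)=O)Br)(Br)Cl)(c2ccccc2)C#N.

10

Molecular formula from the SMILES: C18H17Br2ClN2O.
DoU = (2C + 2 + N − H − X)/2 = (2·18 + 2 + 2 − 17 − 3)/2 = 20/2 = 10.
(Structurally: 2 ring(s) + 8 π bond(s) = 10.)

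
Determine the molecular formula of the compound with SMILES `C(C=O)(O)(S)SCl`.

Heavy atoms from the SMILES: 2 C, 1 Cl, 2 O, 2 S.
Implicit hydrogens by atom environment:
  1 × C: 1 H
  1 × C: no H
  1 × Cl: no H
  1 × O: 1 H
  1 × O: no H
  1 × S: 1 H
  1 × S: no H
  Total hydrogens = 3.
Molecular formula: C2H3ClO2S2

C2H3ClO2S2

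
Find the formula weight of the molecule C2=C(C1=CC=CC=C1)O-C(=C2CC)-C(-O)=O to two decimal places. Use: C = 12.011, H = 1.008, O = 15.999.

216.24

Molecular formula: C13H12O3.
M = 13×12.011 + 12×1.008 + 3×15.999 = 216.24 g/mol.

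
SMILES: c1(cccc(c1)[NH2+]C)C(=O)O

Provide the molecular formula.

Heavy atoms from the SMILES: 8 C, 1 N, 2 O.
Implicit hydrogens by atom environment:
  4 × C (aromatic): 1 H each → 4
  2 × C (aromatic): no H
  1 × C: 3 H
  1 × C: no H
  1 × N (charge +1): 2 H
  1 × O: 1 H
  1 × O: no H
  Total hydrogens = 10.
Net charge +1.
Molecular formula: C8H10NO2+

C8H10NO2+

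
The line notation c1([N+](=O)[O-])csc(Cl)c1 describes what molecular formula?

C4H2ClNO2S

Heavy atoms from the SMILES: 4 C, 1 Cl, 1 N, 2 O, 1 S.
Implicit hydrogens by atom environment:
  2 × C (aromatic): 1 H each → 2
  2 × C (aromatic): no H
  1 × Cl: no H
  1 × N (charge +1): no H
  1 × O: no H
  1 × O (charge -1): no H
  1 × S (aromatic): no H
  Total hydrogens = 2.
Molecular formula: C4H2ClNO2S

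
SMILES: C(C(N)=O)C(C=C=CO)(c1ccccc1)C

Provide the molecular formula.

Heavy atoms from the SMILES: 13 C, 1 N, 2 O.
Implicit hydrogens by atom environment:
  5 × C (aromatic): 1 H each → 5
  3 × C: no H
  2 × C: 1 H each → 2
  1 × C: 3 H
  1 × C: 2 H
  1 × C (aromatic): no H
  1 × N: 2 H
  1 × O: 1 H
  1 × O: no H
  Total hydrogens = 15.
Molecular formula: C13H15NO2

C13H15NO2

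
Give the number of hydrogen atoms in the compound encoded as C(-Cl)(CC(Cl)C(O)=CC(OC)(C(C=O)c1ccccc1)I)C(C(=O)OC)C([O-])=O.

Hydrogens are implicit in SMILES; fill each atom to its normal valence:
  6 × C: 1 H each → 6
  5 × C (aromatic): 1 H each → 5
  5 × O: no H
  4 × C: no H
  2 × C: 3 H each → 6
  2 × Cl: no H
  1 × C: 2 H
  1 × C (aromatic): no H
  1 × I: no H
  1 × O: 1 H
  1 × O (charge -1): no H
  Total hydrogens = 20.

20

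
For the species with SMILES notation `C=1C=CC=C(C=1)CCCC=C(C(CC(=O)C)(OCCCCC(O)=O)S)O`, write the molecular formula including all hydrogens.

C20H28O5S

Heavy atoms from the SMILES: 20 C, 5 O, 1 S.
Implicit hydrogens by atom environment:
  8 × C: 2 H each → 16
  5 × C (aromatic): 1 H each → 5
  4 × C: no H
  3 × O: no H
  2 × O: 1 H each → 2
  1 × C: 3 H
  1 × C: 1 H
  1 × C (aromatic): no H
  1 × S: 1 H
  Total hydrogens = 28.
Molecular formula: C20H28O5S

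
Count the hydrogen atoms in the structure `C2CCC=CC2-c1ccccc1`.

Hydrogens are implicit in SMILES; fill each atom to its normal valence:
  5 × C (aromatic): 1 H each → 5
  3 × C: 2 H each → 6
  3 × C: 1 H each → 3
  1 × C (aromatic): no H
  Total hydrogens = 14.

14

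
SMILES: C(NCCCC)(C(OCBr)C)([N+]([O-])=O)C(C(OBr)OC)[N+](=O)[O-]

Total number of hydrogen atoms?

21

Hydrogens are implicit in SMILES; fill each atom to its normal valence:
  5 × O: no H
  4 × C: 2 H each → 8
  3 × C: 3 H each → 9
  3 × C: 1 H each → 3
  2 × Br: no H
  2 × N (charge +1): no H
  2 × O (charge -1): no H
  1 × C: no H
  1 × N: 1 H
  Total hydrogens = 21.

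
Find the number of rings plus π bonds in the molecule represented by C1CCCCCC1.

Molecular formula from the SMILES: C7H14.
DoU = (2C + 2 + N − H − X)/2 = (2·7 + 2 + 0 − 14 − 0)/2 = 2/2 = 1.
(Structurally: 1 ring(s) + 0 π bond(s) = 1.)

1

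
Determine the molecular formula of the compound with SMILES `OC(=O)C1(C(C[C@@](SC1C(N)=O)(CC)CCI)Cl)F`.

Heavy atoms from the SMILES: 11 C, 1 Cl, 1 F, 1 I, 1 N, 3 O, 1 S.
Implicit hydrogens by atom environment:
  4 × C: 2 H each → 8
  4 × C: no H
  2 × C: 1 H each → 2
  2 × O: no H
  1 × C: 3 H
  1 × Cl: no H
  1 × F: no H
  1 × I: no H
  1 × N: 2 H
  1 × O: 1 H
  1 × S: no H
  Total hydrogens = 16.
Molecular formula: C11H16ClFINO3S

C11H16ClFINO3S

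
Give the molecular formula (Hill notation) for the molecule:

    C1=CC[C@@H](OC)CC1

Heavy atoms from the SMILES: 7 C, 1 O.
Implicit hydrogens by atom environment:
  3 × C: 2 H each → 6
  3 × C: 1 H each → 3
  1 × C: 3 H
  1 × O: no H
  Total hydrogens = 12.
Molecular formula: C7H12O

C7H12O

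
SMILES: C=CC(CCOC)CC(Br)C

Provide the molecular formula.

Heavy atoms from the SMILES: 1 Br, 9 C, 1 O.
Implicit hydrogens by atom environment:
  4 × C: 2 H each → 8
  3 × C: 1 H each → 3
  2 × C: 3 H each → 6
  1 × Br: no H
  1 × O: no H
  Total hydrogens = 17.
Molecular formula: C9H17BrO

C9H17BrO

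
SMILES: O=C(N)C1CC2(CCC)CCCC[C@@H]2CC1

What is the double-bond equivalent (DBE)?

3

Molecular formula from the SMILES: C14H25NO.
DoU = (2C + 2 + N − H − X)/2 = (2·14 + 2 + 1 − 25 − 0)/2 = 6/2 = 3.
(Structurally: 2 ring(s) + 1 π bond(s) = 3.)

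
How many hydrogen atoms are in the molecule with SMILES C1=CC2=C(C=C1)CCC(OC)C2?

Hydrogens are implicit in SMILES; fill each atom to its normal valence:
  4 × C (aromatic): 1 H each → 4
  3 × C: 2 H each → 6
  2 × C (aromatic): no H
  1 × C: 3 H
  1 × C: 1 H
  1 × O: no H
  Total hydrogens = 14.

14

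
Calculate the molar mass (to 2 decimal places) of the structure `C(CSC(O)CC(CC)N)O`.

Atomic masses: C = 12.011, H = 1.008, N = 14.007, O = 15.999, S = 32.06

179.28

Molecular formula: C7H17NO2S.
M = 7×12.011 + 17×1.008 + 1×14.007 + 2×15.999 + 1×32.06 = 179.28 g/mol.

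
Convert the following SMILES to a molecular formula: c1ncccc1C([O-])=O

C6H4NO2-

Heavy atoms from the SMILES: 6 C, 1 N, 2 O.
Implicit hydrogens by atom environment:
  4 × C (aromatic): 1 H each → 4
  1 × C (aromatic): no H
  1 × C: no H
  1 × N (aromatic): no H
  1 × O: no H
  1 × O (charge -1): no H
  Total hydrogens = 4.
Net charge -1.
Molecular formula: C6H4NO2-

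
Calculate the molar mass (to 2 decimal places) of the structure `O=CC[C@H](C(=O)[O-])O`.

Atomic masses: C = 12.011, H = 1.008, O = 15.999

117.08

Molecular formula: C4H5O4-.
M = 4×12.011 + 5×1.008 + 4×15.999 = 117.08 g/mol.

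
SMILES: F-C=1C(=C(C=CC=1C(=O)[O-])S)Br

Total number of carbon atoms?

7

The symbol for carbon appears 7 times in the SMILES.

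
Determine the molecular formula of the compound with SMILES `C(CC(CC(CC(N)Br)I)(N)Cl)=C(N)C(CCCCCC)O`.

C15H30BrClIN3O

Heavy atoms from the SMILES: 1 Br, 15 C, 1 Cl, 1 I, 3 N, 1 O.
Implicit hydrogens by atom environment:
  8 × C: 2 H each → 16
  4 × C: 1 H each → 4
  3 × N: 2 H each → 6
  2 × C: no H
  1 × Br: no H
  1 × C: 3 H
  1 × Cl: no H
  1 × I: no H
  1 × O: 1 H
  Total hydrogens = 30.
Molecular formula: C15H30BrClIN3O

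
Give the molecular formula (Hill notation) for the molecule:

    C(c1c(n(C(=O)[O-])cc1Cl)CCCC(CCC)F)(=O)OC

C14H18ClFNO4-

Heavy atoms from the SMILES: 14 C, 1 Cl, 1 F, 1 N, 4 O.
Implicit hydrogens by atom environment:
  5 × C: 2 H each → 10
  3 × C (aromatic): no H
  3 × O: no H
  2 × C: 3 H each → 6
  2 × C: no H
  1 × C (aromatic): 1 H
  1 × C: 1 H
  1 × Cl: no H
  1 × F: no H
  1 × N (aromatic): no H
  1 × O (charge -1): no H
  Total hydrogens = 18.
Net charge -1.
Molecular formula: C14H18ClFNO4-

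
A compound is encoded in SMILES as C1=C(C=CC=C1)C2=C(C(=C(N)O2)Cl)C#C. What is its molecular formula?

Heavy atoms from the SMILES: 12 C, 1 Cl, 1 N, 1 O.
Implicit hydrogens by atom environment:
  5 × C (aromatic): 1 H each → 5
  5 × C (aromatic): no H
  1 × C: 1 H
  1 × C: no H
  1 × Cl: no H
  1 × N: 2 H
  1 × O (aromatic): no H
  Total hydrogens = 8.
Molecular formula: C12H8ClNO

C12H8ClNO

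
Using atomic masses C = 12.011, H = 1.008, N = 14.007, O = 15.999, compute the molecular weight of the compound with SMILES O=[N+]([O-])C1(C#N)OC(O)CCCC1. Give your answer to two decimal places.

186.17

Molecular formula: C7H10N2O4.
M = 7×12.011 + 10×1.008 + 2×14.007 + 4×15.999 = 186.17 g/mol.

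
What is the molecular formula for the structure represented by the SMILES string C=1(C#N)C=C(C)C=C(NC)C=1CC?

Heavy atoms from the SMILES: 11 C, 2 N.
Implicit hydrogens by atom environment:
  4 × C (aromatic): no H
  3 × C: 3 H each → 9
  2 × C (aromatic): 1 H each → 2
  1 × C: 2 H
  1 × C: no H
  1 × N: 1 H
  1 × N: no H
  Total hydrogens = 14.
Molecular formula: C11H14N2

C11H14N2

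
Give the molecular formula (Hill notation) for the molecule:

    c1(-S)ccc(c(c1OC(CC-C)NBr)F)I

Heavy atoms from the SMILES: 1 Br, 10 C, 1 F, 1 I, 1 N, 1 O, 1 S.
Implicit hydrogens by atom environment:
  4 × C (aromatic): no H
  2 × C: 2 H each → 4
  2 × C (aromatic): 1 H each → 2
  1 × Br: no H
  1 × C: 3 H
  1 × C: 1 H
  1 × F: no H
  1 × I: no H
  1 × N: 1 H
  1 × O: no H
  1 × S: 1 H
  Total hydrogens = 12.
Molecular formula: C10H12BrFINOS

C10H12BrFINOS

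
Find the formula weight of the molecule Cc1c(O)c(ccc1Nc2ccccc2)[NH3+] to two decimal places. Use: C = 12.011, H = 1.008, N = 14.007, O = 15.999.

Molecular formula: C13H15N2O+.
M = 13×12.011 + 15×1.008 + 2×14.007 + 1×15.999 = 215.28 g/mol.

215.28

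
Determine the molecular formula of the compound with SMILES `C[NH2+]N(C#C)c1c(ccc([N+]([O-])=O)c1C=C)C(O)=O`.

Heavy atoms from the SMILES: 12 C, 3 N, 4 O.
Implicit hydrogens by atom environment:
  4 × C (aromatic): no H
  2 × C (aromatic): 1 H each → 2
  2 × C: 1 H each → 2
  2 × C: no H
  2 × O: no H
  1 × C: 3 H
  1 × C: 2 H
  1 × N (charge +1): 2 H
  1 × N: no H
  1 × N (charge +1): no H
  1 × O: 1 H
  1 × O (charge -1): no H
  Total hydrogens = 12.
Net charge +1.
Molecular formula: C12H12N3O4+

C12H12N3O4+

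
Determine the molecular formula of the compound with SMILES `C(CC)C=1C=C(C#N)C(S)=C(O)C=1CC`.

C12H15NOS

Heavy atoms from the SMILES: 12 C, 1 N, 1 O, 1 S.
Implicit hydrogens by atom environment:
  5 × C (aromatic): no H
  3 × C: 2 H each → 6
  2 × C: 3 H each → 6
  1 × C (aromatic): 1 H
  1 × C: no H
  1 × N: no H
  1 × O: 1 H
  1 × S: 1 H
  Total hydrogens = 15.
Molecular formula: C12H15NOS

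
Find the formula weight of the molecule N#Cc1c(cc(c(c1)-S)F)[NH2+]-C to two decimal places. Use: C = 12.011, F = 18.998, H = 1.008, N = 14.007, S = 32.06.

183.22

Molecular formula: C8H8FN2S+.
M = 8×12.011 + 1×18.998 + 8×1.008 + 2×14.007 + 1×32.06 = 183.22 g/mol.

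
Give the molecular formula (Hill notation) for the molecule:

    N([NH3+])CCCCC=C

Heavy atoms from the SMILES: 6 C, 2 N.
Implicit hydrogens by atom environment:
  5 × C: 2 H each → 10
  1 × C: 1 H
  1 × N (charge +1): 3 H
  1 × N: 1 H
  Total hydrogens = 15.
Net charge +1.
Molecular formula: C6H15N2+

C6H15N2+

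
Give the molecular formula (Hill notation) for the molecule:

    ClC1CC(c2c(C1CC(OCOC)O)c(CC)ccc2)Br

C16H22BrClO3

Heavy atoms from the SMILES: 1 Br, 16 C, 1 Cl, 3 O.
Implicit hydrogens by atom environment:
  4 × C: 2 H each → 8
  4 × C: 1 H each → 4
  3 × C (aromatic): 1 H each → 3
  3 × C (aromatic): no H
  2 × C: 3 H each → 6
  2 × O: no H
  1 × Br: no H
  1 × Cl: no H
  1 × O: 1 H
  Total hydrogens = 22.
Molecular formula: C16H22BrClO3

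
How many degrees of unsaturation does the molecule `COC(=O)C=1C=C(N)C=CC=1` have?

5

Molecular formula from the SMILES: C8H9NO2.
DoU = (2C + 2 + N − H − X)/2 = (2·8 + 2 + 1 − 9 − 0)/2 = 10/2 = 5.
(Structurally: 1 ring(s) + 4 π bond(s) = 5.)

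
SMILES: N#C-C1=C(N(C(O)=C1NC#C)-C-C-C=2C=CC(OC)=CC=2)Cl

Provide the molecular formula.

C16H14ClN3O2

Heavy atoms from the SMILES: 16 C, 1 Cl, 3 N, 2 O.
Implicit hydrogens by atom environment:
  6 × C (aromatic): no H
  4 × C (aromatic): 1 H each → 4
  2 × C: 2 H each → 4
  2 × C: no H
  1 × C: 3 H
  1 × C: 1 H
  1 × Cl: no H
  1 × N: 1 H
  1 × N (aromatic): no H
  1 × N: no H
  1 × O: 1 H
  1 × O: no H
  Total hydrogens = 14.
Molecular formula: C16H14ClN3O2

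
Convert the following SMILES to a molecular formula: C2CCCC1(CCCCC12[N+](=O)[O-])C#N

C11H16N2O2

Heavy atoms from the SMILES: 11 C, 2 N, 2 O.
Implicit hydrogens by atom environment:
  8 × C: 2 H each → 16
  3 × C: no H
  1 × N: no H
  1 × N (charge +1): no H
  1 × O: no H
  1 × O (charge -1): no H
  Total hydrogens = 16.
Molecular formula: C11H16N2O2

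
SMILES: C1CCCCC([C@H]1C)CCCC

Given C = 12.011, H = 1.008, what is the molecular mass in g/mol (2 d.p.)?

Molecular formula: C12H24.
M = 12×12.011 + 24×1.008 = 168.32 g/mol.

168.32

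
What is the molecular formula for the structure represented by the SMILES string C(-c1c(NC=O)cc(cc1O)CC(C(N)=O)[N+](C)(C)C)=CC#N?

Heavy atoms from the SMILES: 16 C, 4 N, 3 O.
Implicit hydrogens by atom environment:
  4 × C: 1 H each → 4
  4 × C (aromatic): no H
  3 × C: 3 H each → 9
  2 × C (aromatic): 1 H each → 2
  2 × C: no H
  2 × O: no H
  1 × C: 2 H
  1 × N: 2 H
  1 × N: 1 H
  1 × N: no H
  1 × N (charge +1): no H
  1 × O: 1 H
  Total hydrogens = 21.
Net charge +1.
Molecular formula: C16H21N4O3+

C16H21N4O3+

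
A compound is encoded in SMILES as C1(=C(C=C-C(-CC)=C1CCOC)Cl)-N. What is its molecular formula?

Heavy atoms from the SMILES: 11 C, 1 Cl, 1 N, 1 O.
Implicit hydrogens by atom environment:
  4 × C (aromatic): no H
  3 × C: 2 H each → 6
  2 × C: 3 H each → 6
  2 × C (aromatic): 1 H each → 2
  1 × Cl: no H
  1 × N: 2 H
  1 × O: no H
  Total hydrogens = 16.
Molecular formula: C11H16ClNO

C11H16ClNO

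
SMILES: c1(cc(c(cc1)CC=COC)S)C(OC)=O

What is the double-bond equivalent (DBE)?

6

Molecular formula from the SMILES: C12H14O3S.
DoU = (2C + 2 + N − H − X)/2 = (2·12 + 2 + 0 − 14 − 0)/2 = 12/2 = 6.
(Structurally: 1 ring(s) + 5 π bond(s) = 6.)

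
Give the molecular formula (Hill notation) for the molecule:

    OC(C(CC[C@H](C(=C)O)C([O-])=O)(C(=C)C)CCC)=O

Heavy atoms from the SMILES: 14 C, 5 O.
Implicit hydrogens by atom environment:
  6 × C: 2 H each → 12
  5 × C: no H
  2 × C: 3 H each → 6
  2 × O: 1 H each → 2
  2 × O: no H
  1 × C: 1 H
  1 × O (charge -1): no H
  Total hydrogens = 21.
Net charge -1.
Molecular formula: C14H21O5-

C14H21O5-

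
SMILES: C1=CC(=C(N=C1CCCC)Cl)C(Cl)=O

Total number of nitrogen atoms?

The symbol for nitrogen appears 1 time in the SMILES.

1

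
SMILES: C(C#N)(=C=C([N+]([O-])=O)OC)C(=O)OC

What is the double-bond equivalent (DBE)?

6

Molecular formula from the SMILES: C7H6N2O5.
DoU = (2C + 2 + N − H − X)/2 = (2·7 + 2 + 2 − 6 − 0)/2 = 12/2 = 6.
(Structurally: 0 ring(s) + 6 π bond(s) = 6.)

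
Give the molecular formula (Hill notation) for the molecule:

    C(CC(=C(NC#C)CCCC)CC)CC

Heavy atoms from the SMILES: 14 C, 1 N.
Implicit hydrogens by atom environment:
  7 × C: 2 H each → 14
  3 × C: 3 H each → 9
  3 × C: no H
  1 × C: 1 H
  1 × N: 1 H
  Total hydrogens = 25.
Molecular formula: C14H25N

C14H25N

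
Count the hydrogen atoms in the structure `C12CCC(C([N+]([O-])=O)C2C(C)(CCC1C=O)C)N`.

22

Hydrogens are implicit in SMILES; fill each atom to its normal valence:
  6 × C: 1 H each → 6
  4 × C: 2 H each → 8
  2 × C: 3 H each → 6
  2 × O: no H
  1 × C: no H
  1 × N: 2 H
  1 × N (charge +1): no H
  1 × O (charge -1): no H
  Total hydrogens = 22.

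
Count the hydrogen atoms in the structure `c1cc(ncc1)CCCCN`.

Hydrogens are implicit in SMILES; fill each atom to its normal valence:
  4 × C: 2 H each → 8
  4 × C (aromatic): 1 H each → 4
  1 × C (aromatic): no H
  1 × N: 2 H
  1 × N (aromatic): no H
  Total hydrogens = 14.

14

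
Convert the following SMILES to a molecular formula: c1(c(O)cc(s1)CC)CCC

Heavy atoms from the SMILES: 9 C, 1 O, 1 S.
Implicit hydrogens by atom environment:
  3 × C: 2 H each → 6
  3 × C (aromatic): no H
  2 × C: 3 H each → 6
  1 × C (aromatic): 1 H
  1 × O: 1 H
  1 × S (aromatic): no H
  Total hydrogens = 14.
Molecular formula: C9H14OS

C9H14OS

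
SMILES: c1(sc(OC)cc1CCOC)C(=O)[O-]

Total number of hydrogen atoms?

11

Hydrogens are implicit in SMILES; fill each atom to its normal valence:
  3 × C (aromatic): no H
  3 × O: no H
  2 × C: 3 H each → 6
  2 × C: 2 H each → 4
  1 × C (aromatic): 1 H
  1 × C: no H
  1 × O (charge -1): no H
  1 × S (aromatic): no H
  Total hydrogens = 11.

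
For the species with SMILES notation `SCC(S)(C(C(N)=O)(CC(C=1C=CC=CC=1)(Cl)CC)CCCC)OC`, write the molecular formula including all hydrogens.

Heavy atoms from the SMILES: 19 C, 1 Cl, 1 N, 2 O, 2 S.
Implicit hydrogens by atom environment:
  6 × C: 2 H each → 12
  5 × C (aromatic): 1 H each → 5
  4 × C: no H
  3 × C: 3 H each → 9
  2 × O: no H
  2 × S: 1 H each → 2
  1 × C (aromatic): no H
  1 × Cl: no H
  1 × N: 2 H
  Total hydrogens = 30.
Molecular formula: C19H30ClNO2S2

C19H30ClNO2S2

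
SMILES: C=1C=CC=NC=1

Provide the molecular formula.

Heavy atoms from the SMILES: 5 C, 1 N.
Implicit hydrogens by atom environment:
  5 × C (aromatic): 1 H each → 5
  1 × N (aromatic): no H
  Total hydrogens = 5.
Molecular formula: C5H5N

C5H5N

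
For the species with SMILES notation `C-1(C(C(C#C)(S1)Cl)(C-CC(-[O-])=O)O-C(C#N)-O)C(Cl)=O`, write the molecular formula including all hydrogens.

C11H8Cl2NO5S-

Heavy atoms from the SMILES: 11 C, 2 Cl, 1 N, 5 O, 1 S.
Implicit hydrogens by atom environment:
  6 × C: no H
  3 × C: 1 H each → 3
  3 × O: no H
  2 × C: 2 H each → 4
  2 × Cl: no H
  1 × N: no H
  1 × O: 1 H
  1 × O (charge -1): no H
  1 × S: no H
  Total hydrogens = 8.
Net charge -1.
Molecular formula: C11H8Cl2NO5S-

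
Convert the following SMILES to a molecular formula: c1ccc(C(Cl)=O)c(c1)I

Heavy atoms from the SMILES: 7 C, 1 Cl, 1 I, 1 O.
Implicit hydrogens by atom environment:
  4 × C (aromatic): 1 H each → 4
  2 × C (aromatic): no H
  1 × C: no H
  1 × Cl: no H
  1 × I: no H
  1 × O: no H
  Total hydrogens = 4.
Molecular formula: C7H4ClIO

C7H4ClIO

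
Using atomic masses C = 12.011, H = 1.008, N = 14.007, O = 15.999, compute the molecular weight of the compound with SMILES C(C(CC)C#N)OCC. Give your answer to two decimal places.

Molecular formula: C7H13NO.
M = 7×12.011 + 13×1.008 + 1×14.007 + 1×15.999 = 127.19 g/mol.

127.19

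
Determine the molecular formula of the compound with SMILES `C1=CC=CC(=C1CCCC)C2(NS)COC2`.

C13H19NOS

Heavy atoms from the SMILES: 13 C, 1 N, 1 O, 1 S.
Implicit hydrogens by atom environment:
  5 × C: 2 H each → 10
  4 × C (aromatic): 1 H each → 4
  2 × C (aromatic): no H
  1 × C: 3 H
  1 × C: no H
  1 × N: 1 H
  1 × O: no H
  1 × S: 1 H
  Total hydrogens = 19.
Molecular formula: C13H19NOS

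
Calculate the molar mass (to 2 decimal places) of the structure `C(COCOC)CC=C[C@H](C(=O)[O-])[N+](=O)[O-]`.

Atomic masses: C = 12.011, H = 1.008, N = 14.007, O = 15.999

Molecular formula: C9H14NO6-.
M = 9×12.011 + 14×1.008 + 1×14.007 + 6×15.999 = 232.21 g/mol.

232.21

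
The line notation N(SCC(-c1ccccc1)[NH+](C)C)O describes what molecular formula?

C10H17N2OS+

Heavy atoms from the SMILES: 10 C, 2 N, 1 O, 1 S.
Implicit hydrogens by atom environment:
  5 × C (aromatic): 1 H each → 5
  2 × C: 3 H each → 6
  1 × C: 2 H
  1 × C: 1 H
  1 × C (aromatic): no H
  1 × N: 1 H
  1 × N (charge +1): 1 H
  1 × O: 1 H
  1 × S: no H
  Total hydrogens = 17.
Net charge +1.
Molecular formula: C10H17N2OS+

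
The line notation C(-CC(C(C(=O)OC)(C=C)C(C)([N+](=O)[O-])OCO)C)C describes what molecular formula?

C13H23NO6

Heavy atoms from the SMILES: 13 C, 1 N, 6 O.
Implicit hydrogens by atom environment:
  4 × C: 3 H each → 12
  4 × C: 2 H each → 8
  4 × O: no H
  3 × C: no H
  2 × C: 1 H each → 2
  1 × N (charge +1): no H
  1 × O: 1 H
  1 × O (charge -1): no H
  Total hydrogens = 23.
Molecular formula: C13H23NO6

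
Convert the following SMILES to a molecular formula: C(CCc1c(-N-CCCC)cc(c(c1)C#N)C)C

C16H24N2

Heavy atoms from the SMILES: 16 C, 2 N.
Implicit hydrogens by atom environment:
  6 × C: 2 H each → 12
  4 × C (aromatic): no H
  3 × C: 3 H each → 9
  2 × C (aromatic): 1 H each → 2
  1 × C: no H
  1 × N: 1 H
  1 × N: no H
  Total hydrogens = 24.
Molecular formula: C16H24N2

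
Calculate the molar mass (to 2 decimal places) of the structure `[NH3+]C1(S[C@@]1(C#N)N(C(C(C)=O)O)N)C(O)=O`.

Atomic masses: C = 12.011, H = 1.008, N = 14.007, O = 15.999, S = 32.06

247.25

Molecular formula: C7H11N4O4S+.
M = 7×12.011 + 11×1.008 + 4×14.007 + 4×15.999 + 1×32.06 = 247.25 g/mol.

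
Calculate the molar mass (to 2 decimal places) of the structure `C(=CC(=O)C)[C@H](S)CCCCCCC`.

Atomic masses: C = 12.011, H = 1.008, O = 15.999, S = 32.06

Molecular formula: C12H22OS.
M = 12×12.011 + 22×1.008 + 1×15.999 + 1×32.06 = 214.37 g/mol.

214.37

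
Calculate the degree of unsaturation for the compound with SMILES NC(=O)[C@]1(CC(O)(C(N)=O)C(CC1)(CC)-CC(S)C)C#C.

5

Molecular formula from the SMILES: C15H24N2O3S.
DoU = (2C + 2 + N − H − X)/2 = (2·15 + 2 + 2 − 24 − 0)/2 = 10/2 = 5.
(Structurally: 1 ring(s) + 4 π bond(s) = 5.)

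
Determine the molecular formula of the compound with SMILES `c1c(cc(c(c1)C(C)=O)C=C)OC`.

C11H12O2

Heavy atoms from the SMILES: 11 C, 2 O.
Implicit hydrogens by atom environment:
  3 × C (aromatic): 1 H each → 3
  3 × C (aromatic): no H
  2 × C: 3 H each → 6
  2 × O: no H
  1 × C: 2 H
  1 × C: 1 H
  1 × C: no H
  Total hydrogens = 12.
Molecular formula: C11H12O2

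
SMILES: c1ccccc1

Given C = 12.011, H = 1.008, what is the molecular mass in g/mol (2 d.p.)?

78.11

Molecular formula: C6H6.
M = 6×12.011 + 6×1.008 = 78.11 g/mol.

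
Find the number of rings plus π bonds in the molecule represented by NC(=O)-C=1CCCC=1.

Molecular formula from the SMILES: C6H9NO.
DoU = (2C + 2 + N − H − X)/2 = (2·6 + 2 + 1 − 9 − 0)/2 = 6/2 = 3.
(Structurally: 1 ring(s) + 2 π bond(s) = 3.)

3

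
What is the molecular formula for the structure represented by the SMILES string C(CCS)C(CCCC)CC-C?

C11H24S

Heavy atoms from the SMILES: 11 C, 1 S.
Implicit hydrogens by atom environment:
  8 × C: 2 H each → 16
  2 × C: 3 H each → 6
  1 × C: 1 H
  1 × S: 1 H
  Total hydrogens = 24.
Molecular formula: C11H24S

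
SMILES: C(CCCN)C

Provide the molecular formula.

C5H13N

Heavy atoms from the SMILES: 5 C, 1 N.
Implicit hydrogens by atom environment:
  4 × C: 2 H each → 8
  1 × C: 3 H
  1 × N: 2 H
  Total hydrogens = 13.
Molecular formula: C5H13N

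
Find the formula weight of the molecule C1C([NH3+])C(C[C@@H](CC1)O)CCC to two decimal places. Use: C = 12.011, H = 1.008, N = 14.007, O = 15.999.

Molecular formula: C10H22NO+.
M = 10×12.011 + 22×1.008 + 1×14.007 + 1×15.999 = 172.29 g/mol.

172.29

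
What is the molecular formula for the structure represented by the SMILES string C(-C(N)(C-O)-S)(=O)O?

Heavy atoms from the SMILES: 3 C, 1 N, 3 O, 1 S.
Implicit hydrogens by atom environment:
  2 × C: no H
  2 × O: 1 H each → 2
  1 × C: 2 H
  1 × N: 2 H
  1 × O: no H
  1 × S: 1 H
  Total hydrogens = 7.
Molecular formula: C3H7NO3S

C3H7NO3S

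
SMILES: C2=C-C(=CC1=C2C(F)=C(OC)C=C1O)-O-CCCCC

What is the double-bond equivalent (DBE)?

Molecular formula from the SMILES: C16H19FO3.
DoU = (2C + 2 + N − H − X)/2 = (2·16 + 2 + 0 − 19 − 1)/2 = 14/2 = 7.
(Structurally: 2 ring(s) + 5 π bond(s) = 7.)

7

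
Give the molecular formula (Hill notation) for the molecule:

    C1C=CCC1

Heavy atoms from the SMILES: 5 C.
Implicit hydrogens by atom environment:
  3 × C: 2 H each → 6
  2 × C: 1 H each → 2
  Total hydrogens = 8.
Molecular formula: C5H8

C5H8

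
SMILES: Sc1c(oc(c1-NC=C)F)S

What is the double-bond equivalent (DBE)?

4

Molecular formula from the SMILES: C6H6FNOS2.
DoU = (2C + 2 + N − H − X)/2 = (2·6 + 2 + 1 − 6 − 1)/2 = 8/2 = 4.
(Structurally: 1 ring(s) + 3 π bond(s) = 4.)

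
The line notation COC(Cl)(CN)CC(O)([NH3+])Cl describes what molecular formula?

Heavy atoms from the SMILES: 5 C, 2 Cl, 2 N, 2 O.
Implicit hydrogens by atom environment:
  2 × C: 2 H each → 4
  2 × C: no H
  2 × Cl: no H
  1 × C: 3 H
  1 × N (charge +1): 3 H
  1 × N: 2 H
  1 × O: 1 H
  1 × O: no H
  Total hydrogens = 13.
Net charge +1.
Molecular formula: C5H13Cl2N2O2+

C5H13Cl2N2O2+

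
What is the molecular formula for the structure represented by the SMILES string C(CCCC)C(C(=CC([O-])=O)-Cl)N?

Heavy atoms from the SMILES: 9 C, 1 Cl, 1 N, 2 O.
Implicit hydrogens by atom environment:
  4 × C: 2 H each → 8
  2 × C: 1 H each → 2
  2 × C: no H
  1 × C: 3 H
  1 × Cl: no H
  1 × N: 2 H
  1 × O: no H
  1 × O (charge -1): no H
  Total hydrogens = 15.
Net charge -1.
Molecular formula: C9H15ClNO2-

C9H15ClNO2-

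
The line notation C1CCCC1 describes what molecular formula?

Heavy atoms from the SMILES: 5 C.
Implicit hydrogens by atom environment:
  5 × C: 2 H each → 10
  Total hydrogens = 10.
Molecular formula: C5H10

C5H10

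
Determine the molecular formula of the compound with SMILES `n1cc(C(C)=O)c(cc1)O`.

Heavy atoms from the SMILES: 7 C, 1 N, 2 O.
Implicit hydrogens by atom environment:
  3 × C (aromatic): 1 H each → 3
  2 × C (aromatic): no H
  1 × C: 3 H
  1 × C: no H
  1 × N (aromatic): no H
  1 × O: 1 H
  1 × O: no H
  Total hydrogens = 7.
Molecular formula: C7H7NO2

C7H7NO2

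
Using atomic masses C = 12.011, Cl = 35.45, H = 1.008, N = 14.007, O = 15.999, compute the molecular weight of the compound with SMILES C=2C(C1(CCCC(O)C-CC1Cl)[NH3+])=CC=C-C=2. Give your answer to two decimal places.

Molecular formula: C14H21ClNO+.
M = 14×12.011 + 1×35.45 + 21×1.008 + 1×14.007 + 1×15.999 = 254.78 g/mol.

254.78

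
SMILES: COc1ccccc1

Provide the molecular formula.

Heavy atoms from the SMILES: 7 C, 1 O.
Implicit hydrogens by atom environment:
  5 × C (aromatic): 1 H each → 5
  1 × C: 3 H
  1 × C (aromatic): no H
  1 × O: no H
  Total hydrogens = 8.
Molecular formula: C7H8O

C7H8O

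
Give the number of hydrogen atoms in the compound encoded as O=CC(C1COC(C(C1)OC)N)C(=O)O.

Hydrogens are implicit in SMILES; fill each atom to its normal valence:
  5 × C: 1 H each → 5
  4 × O: no H
  2 × C: 2 H each → 4
  1 × C: 3 H
  1 × C: no H
  1 × N: 2 H
  1 × O: 1 H
  Total hydrogens = 15.

15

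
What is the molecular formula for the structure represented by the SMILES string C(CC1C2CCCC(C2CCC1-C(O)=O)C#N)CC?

Heavy atoms from the SMILES: 16 C, 1 N, 2 O.
Implicit hydrogens by atom environment:
  8 × C: 2 H each → 16
  5 × C: 1 H each → 5
  2 × C: no H
  1 × C: 3 H
  1 × N: no H
  1 × O: 1 H
  1 × O: no H
  Total hydrogens = 25.
Molecular formula: C16H25NO2

C16H25NO2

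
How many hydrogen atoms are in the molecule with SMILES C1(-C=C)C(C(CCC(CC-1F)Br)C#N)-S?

Hydrogens are implicit in SMILES; fill each atom to its normal valence:
  6 × C: 1 H each → 6
  4 × C: 2 H each → 8
  1 × Br: no H
  1 × C: no H
  1 × F: no H
  1 × N: no H
  1 × S: 1 H
  Total hydrogens = 15.

15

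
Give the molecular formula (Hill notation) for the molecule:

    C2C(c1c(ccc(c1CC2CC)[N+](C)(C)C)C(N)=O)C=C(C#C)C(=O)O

Heavy atoms from the SMILES: 21 C, 2 N, 3 O.
Implicit hydrogens by atom environment:
  4 × C: 3 H each → 12
  4 × C: 1 H each → 4
  4 × C (aromatic): no H
  4 × C: no H
  3 × C: 2 H each → 6
  2 × C (aromatic): 1 H each → 2
  2 × O: no H
  1 × N: 2 H
  1 × N (charge +1): no H
  1 × O: 1 H
  Total hydrogens = 27.
Net charge +1.
Molecular formula: C21H27N2O3+

C21H27N2O3+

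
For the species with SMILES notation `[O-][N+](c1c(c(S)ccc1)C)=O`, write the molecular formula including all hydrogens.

Heavy atoms from the SMILES: 7 C, 1 N, 2 O, 1 S.
Implicit hydrogens by atom environment:
  3 × C (aromatic): 1 H each → 3
  3 × C (aromatic): no H
  1 × C: 3 H
  1 × N (charge +1): no H
  1 × O: no H
  1 × O (charge -1): no H
  1 × S: 1 H
  Total hydrogens = 7.
Molecular formula: C7H7NO2S

C7H7NO2S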